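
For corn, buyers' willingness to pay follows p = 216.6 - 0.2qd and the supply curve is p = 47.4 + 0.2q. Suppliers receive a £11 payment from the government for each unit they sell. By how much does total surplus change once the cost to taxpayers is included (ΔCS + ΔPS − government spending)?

Net change in total surplus = -£151.25

Pre-subsidy: 216.6 - 0.2q = 47.4 + 0.2q gives q* = 423 and p* = 132.
With the subsidy, sellers receive ps = pb + 11 for each unit, where pb is the price buyers pay.
On the curves, pb = 216.6 - 0.2q and ps = 47.4 + 0.2q; the wedge ps − pb = 11 gives 47.4 + 0.2q − (216.6 - 0.2q) = 11, so q' = 450.5.
Then pb = 216.6 − 0.2·450.5 = 126.5 and ps = 47.4 + 0.2·450.5 = 137.5.
ΔCS = ½(423 + 450.5)(132 − 126.5) = 2402.125; ΔPS = ½(423 + 450.5)(137.5 − 132) = 2402.125.
Government spending = 11 × 450.5 = 4955.5.
Net change = 2402.125 + 2402.125 − 4955.5 = -151.25. The loss equals the DWL triangle ½·11·27.5.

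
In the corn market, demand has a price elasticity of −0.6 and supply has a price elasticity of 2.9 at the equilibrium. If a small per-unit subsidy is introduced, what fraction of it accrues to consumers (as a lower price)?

Consumer share = 29/35

For a small subsidy around the equilibrium, the benefit split depends on the relative slopes, which at a point are proportional to the elasticities.
Buyer share = εs/(εs + |εd|) = 2.9/(2.9 + 0.6) = 29/35; seller share = |εd|/(εs + |εd|) = 6/35.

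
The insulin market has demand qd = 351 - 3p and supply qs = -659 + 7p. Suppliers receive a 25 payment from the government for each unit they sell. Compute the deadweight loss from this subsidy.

Deadweight loss = 656.25

Pre-subsidy: 351 - 3p = -659 + 7p gives p* = 101, q* = 48.
With the subsidy, sellers receive ps = pb + 25 for each unit, where pb is the price buyers pay.
Supply in terms of pb becomes qs = -659 + 7(pb + 25) = -484 + 7pb. Setting this equal to demand: 351 - 3pb = -484 + 7pb, so pb = 83.5.
Sellers receive ps = 83.5 + 25 = 108.5; q' = 351 − 3·83.5 = 100.5.
The subsidy expands output by 100.5 − 48 = 52.5 past the efficient level; on those units the gap between marginal cost and willingness to pay runs from 0 up to 25.
DWL = ½ × 25 × 52.5 = 656.25.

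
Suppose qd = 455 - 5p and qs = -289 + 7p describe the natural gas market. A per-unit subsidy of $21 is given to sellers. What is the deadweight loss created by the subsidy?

Deadweight loss = $643.125

Pre-subsidy: 455 - 5p = -289 + 7p gives p* = 62, q* = 145.
With the subsidy, sellers receive ps = pb + 21 for each unit, where pb is the price buyers pay.
Supply in terms of pb becomes qs = -289 + 7(pb + 21) = -142 + 7pb. Setting this equal to demand: 455 - 5pb = -142 + 7pb, so pb = 49.75.
Sellers receive ps = 49.75 + 21 = 70.75; q' = 455 − 5·49.75 = 206.25.
The subsidy expands output by 206.25 − 145 = 61.25 past the efficient level; on those units the gap between marginal cost and willingness to pay runs from 0 up to 21.
DWL = ½ × 21 × 61.25 = 643.125.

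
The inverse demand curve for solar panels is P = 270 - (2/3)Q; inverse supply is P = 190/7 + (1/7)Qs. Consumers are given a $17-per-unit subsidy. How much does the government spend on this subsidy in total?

Government cost = $5457

Pre-subsidy: 270 - (2/3)Q = 190/7 + (1/7)Q gives Q* = 300 and P* = 70.
With the rebate, buyers effectively pay Pb = Ps − 17, where Ps is the price sellers receive.
On the curves, Pb = 270 - (2/3)Q and Ps = 190/7 + (1/7)Q; the wedge Ps − Pb = 17 gives 190/7 + (1/7)Q − (270 - (2/3)Q) = 17, so Q' = 321.
Then Pb = 270 − (2/3)·321 = 56 and Ps = 190/7 + (1/7)·321 = 73.
Government outlay = subsidy × quantity = 17 × 321 = 5457.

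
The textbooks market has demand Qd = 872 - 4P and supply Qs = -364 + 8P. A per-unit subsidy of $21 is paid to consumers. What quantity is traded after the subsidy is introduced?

Pre-subsidy: 872 - 4P = -364 + 8P gives P* = 103, Q* = 460.
With the rebate, buyers effectively pay Pb = Ps − 21, where Ps is the price sellers receive.
Demand in terms of Ps becomes Qd = 872 − 4(Ps − 21) = 956 - 4Ps. Setting this equal to supply: 956 - 4Ps = -364 + 8Ps, so Ps = 110.
Buyers pay Pb = 110 − 21 = 89; Q' = -364 + 8·110 = 516.

Q' = 516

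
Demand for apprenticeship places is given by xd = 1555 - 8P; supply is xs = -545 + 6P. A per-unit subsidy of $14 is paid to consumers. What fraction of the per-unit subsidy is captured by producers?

Producer share = 4/7

Pre-subsidy: 1555 - 8P = -545 + 6P gives P* = 150, x* = 355.
With the rebate, buyers effectively pay Pb = Ps − 14, where Ps is the price sellers receive.
Demand in terms of Ps becomes xd = 1555 − 8(Ps − 14) = 1667 - 8Ps. Setting this equal to supply: 1667 - 8Ps = -545 + 6Ps, so Ps = 158.
Buyers pay Pb = 158 − 14 = 144; x' = -545 + 6·158 = 403.
Buyers' price falls by P* − Pb = 150 − 144 = 6; sellers' price rises by Ps − P* = 158 − 150 = 8.
So producers capture 8/14 = 4/7 of each unit of subsidy.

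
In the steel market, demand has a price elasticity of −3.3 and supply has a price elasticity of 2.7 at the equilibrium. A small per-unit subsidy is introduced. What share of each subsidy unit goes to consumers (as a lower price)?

For a small subsidy around the equilibrium, the benefit split depends on the relative slopes, which at a point are proportional to the elasticities.
Buyer share = εs/(εs + |εd|) = 2.7/(2.7 + 3.3) = 0.45; seller share = |εd|/(εs + |εd|) = 0.55.

Consumer share = 0.45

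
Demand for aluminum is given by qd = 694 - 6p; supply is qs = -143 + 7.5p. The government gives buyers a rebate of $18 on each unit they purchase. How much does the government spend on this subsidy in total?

Government cost = $6876

Pre-subsidy: 694 - 6p = -143 + 7.5p gives p* = 62, q* = 322.
With the rebate, buyers effectively pay pb = ps − 18, where ps is the price sellers receive.
Demand in terms of ps becomes qd = 694 − 6(ps − 18) = 802 - 6ps. Setting this equal to supply: 802 - 6ps = -143 + 7.5ps, so ps = 70.
Buyers pay pb = 70 − 18 = 52; q' = -143 + 7.5·70 = 382.
Government outlay = subsidy × quantity = 18 × 382 = 6876.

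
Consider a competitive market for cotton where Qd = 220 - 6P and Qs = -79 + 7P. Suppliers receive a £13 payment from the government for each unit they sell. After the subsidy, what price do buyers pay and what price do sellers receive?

Pre-subsidy: 220 - 6P = -79 + 7P gives P* = 23, Q* = 82.
With the subsidy, sellers receive Ps = Pb + 13 for each unit, where Pb is the price buyers pay.
Supply in terms of Pb becomes Qs = -79 + 7(Pb + 13) = 12 + 7Pb. Setting this equal to demand: 220 - 6Pb = 12 + 7Pb, so Pb = 16.
Sellers receive Ps = 16 + 13 = 29; Q' = 220 − 6·16 = 124.

Buyers pay £16; sellers receive £29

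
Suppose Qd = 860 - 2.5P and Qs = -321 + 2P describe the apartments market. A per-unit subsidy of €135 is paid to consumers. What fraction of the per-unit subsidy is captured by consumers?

Pre-subsidy: 860 - 2.5P = -321 + 2P gives P* = 2362/9, Q* = 1835/9.
With the rebate, buyers effectively pay Pb = Ps − 135, where Ps is the price sellers receive.
Demand in terms of Ps becomes Qd = 860 − 2.5(Ps − 135) = 1197.5 - 2.5Ps. Setting this equal to supply: 1197.5 - 2.5Ps = -321 + 2Ps, so Ps = 3037/9.
Buyers pay Pb = 3037/9 − 135 = 1822/9; Q' = -321 + 2·(3037/9) = 3185/9.
Buyers' price falls by P* − Pb = 2362/9 − 1822/9 = 60; sellers' price rises by Ps − P* = 3037/9 − 2362/9 = 75.
So consumers capture 60/135 = 4/9 of each unit of subsidy.

Consumer share = 4/9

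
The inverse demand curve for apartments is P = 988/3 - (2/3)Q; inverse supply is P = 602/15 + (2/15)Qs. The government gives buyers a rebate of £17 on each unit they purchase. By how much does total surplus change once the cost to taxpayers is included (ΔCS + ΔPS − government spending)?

Net change in total surplus = -£180.625

Pre-subsidy: 988/3 - (2/3)Q = 602/15 + (2/15)Q gives Q* = 361.5 and P* = 265/3.
With the rebate, buyers effectively pay Pb = Ps − 17, where Ps is the price sellers receive.
On the curves, Pb = 988/3 - (2/3)Q and Ps = 602/15 + (2/15)Q; the wedge Ps − Pb = 17 gives 602/15 + (2/15)Q − (988/3 - (2/3)Q) = 17, so Q' = 382.75.
Then Pb = 988/3 − (2/3)·382.75 = 445/6 and Ps = 602/15 + (2/15)·382.75 = 547/6.
ΔCS = ½(361.5 + 382.75)(265/3 − 445/6) = 253045/48; ΔPS = ½(361.5 + 382.75)(547/6 − 265/3) = 50609/48.
Government spending = 17 × 382.75 = 6506.75.
Net change = 253045/48 + 50609/48 − 6506.75 = -180.625. The loss equals the DWL triangle ½·17·21.25.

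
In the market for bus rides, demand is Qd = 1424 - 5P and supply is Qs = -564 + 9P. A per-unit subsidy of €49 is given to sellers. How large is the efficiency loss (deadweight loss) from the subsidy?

Deadweight loss = €3858.75

Pre-subsidy: 1424 - 5P = -564 + 9P gives P* = 142, Q* = 714.
With the subsidy, sellers receive Ps = Pb + 49 for each unit, where Pb is the price buyers pay.
Supply in terms of Pb becomes Qs = -564 + 9(Pb + 49) = -123 + 9Pb. Setting this equal to demand: 1424 - 5Pb = -123 + 9Pb, so Pb = 110.5.
Sellers receive Ps = 110.5 + 49 = 159.5; Q' = 1424 − 5·110.5 = 871.5.
The subsidy expands output by 871.5 − 714 = 157.5 past the efficient level; on those units the gap between marginal cost and willingness to pay runs from 0 up to 49.
DWL = ½ × 49 × 157.5 = 3858.75.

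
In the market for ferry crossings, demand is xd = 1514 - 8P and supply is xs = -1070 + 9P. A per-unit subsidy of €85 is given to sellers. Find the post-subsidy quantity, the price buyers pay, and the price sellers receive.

x' = 658; buyers pay €107; sellers receive €192

Pre-subsidy: 1514 - 8P = -1070 + 9P gives P* = 152, x* = 298.
With the subsidy, sellers receive Ps = Pb + 85 for each unit, where Pb is the price buyers pay.
Supply in terms of Pb becomes xs = -1070 + 9(Pb + 85) = -305 + 9Pb. Setting this equal to demand: 1514 - 8Pb = -305 + 9Pb, so Pb = 107.
Sellers receive Ps = 107 + 85 = 192; x' = 1514 − 8·107 = 658.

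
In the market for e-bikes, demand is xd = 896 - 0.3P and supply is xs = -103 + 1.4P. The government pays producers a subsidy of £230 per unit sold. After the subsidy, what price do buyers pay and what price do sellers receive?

Buyers pay 6770/17; sellers receive 10680/17

Pre-subsidy: 896 - 0.3P = -103 + 1.4P gives P* = 9990/17, x* = 12235/17.
With the subsidy, sellers receive Ps = Pb + 230 for each unit, where Pb is the price buyers pay.
Supply in terms of Pb becomes xs = -103 + 1.4(Pb + 230) = 219 + 1.4Pb. Setting this equal to demand: 896 - 0.3Pb = 219 + 1.4Pb, so Pb = 6770/17.
Sellers receive Ps = 6770/17 + 230 = 10680/17; x' = 896 − 0.3·(6770/17) = 13201/17.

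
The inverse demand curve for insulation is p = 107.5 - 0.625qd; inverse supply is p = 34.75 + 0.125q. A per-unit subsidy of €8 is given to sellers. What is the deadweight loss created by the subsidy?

Deadweight loss = 128/3

Pre-subsidy: 107.5 - 0.625q = 34.75 + 0.125q gives q* = 97 and p* = 46.875.
With the subsidy, sellers receive ps = pb + 8 for each unit, where pb is the price buyers pay.
On the curves, pb = 107.5 - 0.625q and ps = 34.75 + 0.125q; the wedge ps − pb = 8 gives 34.75 + 0.125q − (107.5 - 0.625q) = 8, so q' = 323/3.
Then pb = 107.5 − 0.625·(323/3) = 965/24 and ps = 34.75 + 0.125·(323/3) = 1157/24.
The subsidy expands output by 323/3 − 97 = 32/3 past the efficient level; on those units the gap between marginal cost and willingness to pay runs from 0 up to 8.
DWL = ½ × 8 × 32/3 = 128/3.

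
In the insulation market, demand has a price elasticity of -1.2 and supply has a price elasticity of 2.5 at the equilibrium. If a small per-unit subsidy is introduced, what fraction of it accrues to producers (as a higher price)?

For a small subsidy around the equilibrium, the benefit split depends on the relative slopes, which at a point are proportional to the elasticities.
Buyer share = εs/(εs + |εd|) = 2.5/(2.5 + 1.2) = 25/37; seller share = |εd|/(εs + |εd|) = 12/37.
So producers capture 12/37 of the subsidy.

Producer share = 12/37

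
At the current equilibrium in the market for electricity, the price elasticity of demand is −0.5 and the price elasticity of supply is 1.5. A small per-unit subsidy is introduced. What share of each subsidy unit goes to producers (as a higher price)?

For a small subsidy around the equilibrium, the benefit split depends on the relative slopes, which at a point are proportional to the elasticities.
Buyer share = εs/(εs + |εd|) = 1.5/(1.5 + 0.5) = 0.75; seller share = |εd|/(εs + |εd|) = 0.25.
So producers capture 0.25 of the subsidy.

Producer share = 0.25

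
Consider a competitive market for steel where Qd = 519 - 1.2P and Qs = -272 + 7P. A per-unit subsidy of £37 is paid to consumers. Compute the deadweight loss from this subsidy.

Pre-subsidy: 519 - 1.2P = -272 + 7P gives P* = 3955/41, Q* = 16533/41.
With the rebate, buyers effectively pay Pb = Ps − 37, where Ps is the price sellers receive.
Demand in terms of Ps becomes Qd = 519 − 1.2(Ps − 37) = 563.4 - 1.2Ps. Setting this equal to supply: 563.4 - 1.2Ps = -272 + 7Ps, so Ps = 4177/41.
Buyers pay Pb = 4177/41 − 37 = 2660/41; Q' = -272 + 7·(4177/41) = 18087/41.
The subsidy expands output by 18087/41 − 16533/41 = 1554/41 past the efficient level; on those units the gap between marginal cost and willingness to pay runs from 0 up to 37.
DWL = ½ × 37 × 1554/41 = 28749/41.

Deadweight loss = 28749/41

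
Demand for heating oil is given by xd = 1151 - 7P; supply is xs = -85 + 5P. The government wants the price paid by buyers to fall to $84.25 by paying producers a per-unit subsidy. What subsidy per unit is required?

At a buyer price of 84.25, quantity demanded is 1151 − 7·84.25 = 561.25.
Sellers supply 561.25 only when they receive Ps with -85 + 5·Ps = 561.25, i.e. Ps = 129.25.
s = Ps − Pb = 129.25 − 84.25 = 45.

Required subsidy s = $45 per unit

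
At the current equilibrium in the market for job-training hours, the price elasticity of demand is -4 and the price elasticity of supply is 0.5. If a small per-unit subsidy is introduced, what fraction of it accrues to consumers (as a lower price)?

Consumer share = 1/9

For a small subsidy around the equilibrium, the benefit split depends on the relative slopes, which at a point are proportional to the elasticities.
Buyer share = εs/(εs + |εd|) = 0.5/(0.5 + 4) = 1/9; seller share = |εd|/(εs + |εd|) = 8/9.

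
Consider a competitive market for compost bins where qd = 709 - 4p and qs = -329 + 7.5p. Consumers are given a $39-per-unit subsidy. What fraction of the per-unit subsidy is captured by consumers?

Pre-subsidy: 709 - 4p = -329 + 7.5p gives p* = 2076/23, q* = 8003/23.
With the rebate, buyers effectively pay pb = ps − 39, where ps is the price sellers receive.
Demand in terms of ps becomes qd = 709 − 4(ps − 39) = 865 - 4ps. Setting this equal to supply: 865 - 4ps = -329 + 7.5ps, so ps = 2388/23.
Buyers pay pb = 2388/23 − 39 = 1491/23; q' = -329 + 7.5·(2388/23) = 10343/23.
Buyers' price falls by p* − pb = 2076/23 − 1491/23 = 585/23; sellers' price rises by ps − p* = 2388/23 − 2076/23 = 312/23.
So consumers capture (585/23)/39 = 15/23 of each unit of subsidy.

Consumer share = 15/23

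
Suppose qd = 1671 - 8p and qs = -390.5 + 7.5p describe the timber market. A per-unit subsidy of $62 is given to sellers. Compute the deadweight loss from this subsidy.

Deadweight loss = $7440

Pre-subsidy: 1671 - 8p = -390.5 + 7.5p gives p* = 133, q* = 607.
With the subsidy, sellers receive ps = pb + 62 for each unit, where pb is the price buyers pay.
Supply in terms of pb becomes qs = -390.5 + 7.5(pb + 62) = 74.5 + 7.5pb. Setting this equal to demand: 1671 - 8pb = 74.5 + 7.5pb, so pb = 103.
Sellers receive ps = 103 + 62 = 165; q' = 1671 − 8·103 = 847.
The subsidy expands output by 847 − 607 = 240 past the efficient level; on those units the gap between marginal cost and willingness to pay runs from 0 up to 62.
DWL = ½ × 62 × 240 = 7440.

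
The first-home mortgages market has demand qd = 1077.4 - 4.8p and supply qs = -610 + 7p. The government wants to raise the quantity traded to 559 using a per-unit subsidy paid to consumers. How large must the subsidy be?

Required subsidy s = 59 per unit

At q = 559, invert demand for the buyer price: pb = (1077.4 − 559)/4.8 = 108; invert supply for the seller price: ps = (559 − (-610))/7 = 167.
The subsidy must fill the gap: s = ps − pb = 167 − 108 = 59.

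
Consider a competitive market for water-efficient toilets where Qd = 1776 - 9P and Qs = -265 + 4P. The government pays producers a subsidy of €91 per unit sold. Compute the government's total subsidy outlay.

Pre-subsidy: 1776 - 9P = -265 + 4P gives P* = 157, Q* = 363.
With the subsidy, sellers receive Ps = Pb + 91 for each unit, where Pb is the price buyers pay.
Supply in terms of Pb becomes Qs = -265 + 4(Pb + 91) = 99 + 4Pb. Setting this equal to demand: 1776 - 9Pb = 99 + 4Pb, so Pb = 129.
Sellers receive Ps = 129 + 91 = 220; Q' = 1776 − 9·129 = 615.
Government outlay = subsidy × quantity = 91 × 615 = 55965.

Government cost = €55965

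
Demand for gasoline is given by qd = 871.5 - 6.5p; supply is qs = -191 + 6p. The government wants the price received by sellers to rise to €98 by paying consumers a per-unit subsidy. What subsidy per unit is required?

Required subsidy s = €25 per unit

At a seller price of 98, quantity supplied is -191 + 6·98 = 397.
Buyers absorb 397 only when they pay pb with 871.5 − 6.5·pb = 397, i.e. pb = 73.
s = ps − pb = 98 − 73 = 25.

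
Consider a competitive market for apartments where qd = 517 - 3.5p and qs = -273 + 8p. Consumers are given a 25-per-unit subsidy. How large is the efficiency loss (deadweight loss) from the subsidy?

Deadweight loss = 17500/23

Pre-subsidy: 517 - 3.5p = -273 + 8p gives p* = 1580/23, q* = 6361/23.
With the rebate, buyers effectively pay pb = ps − 25, where ps is the price sellers receive.
Demand in terms of ps becomes qd = 517 − 3.5(ps − 25) = 604.5 - 3.5ps. Setting this equal to supply: 604.5 - 3.5ps = -273 + 8ps, so ps = 1755/23.
Buyers pay pb = 1755/23 − 25 = 1180/23; q' = -273 + 8·(1755/23) = 7761/23.
The subsidy expands output by 7761/23 − 6361/23 = 1400/23 past the efficient level; on those units the gap between marginal cost and willingness to pay runs from 0 up to 25.
DWL = ½ × 25 × 1400/23 = 17500/23.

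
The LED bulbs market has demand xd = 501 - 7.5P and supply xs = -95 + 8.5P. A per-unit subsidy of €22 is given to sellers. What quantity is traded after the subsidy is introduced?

x' = 309.28125

Pre-subsidy: 501 - 7.5P = -95 + 8.5P gives P* = 37.25, x* = 221.625.
With the subsidy, sellers receive Ps = Pb + 22 for each unit, where Pb is the price buyers pay.
Supply in terms of Pb becomes xs = -95 + 8.5(Pb + 22) = 92 + 8.5Pb. Setting this equal to demand: 501 - 7.5Pb = 92 + 8.5Pb, so Pb = 25.5625.
Sellers receive Ps = 25.5625 + 22 = 47.5625; x' = 501 − 7.5·25.5625 = 309.28125.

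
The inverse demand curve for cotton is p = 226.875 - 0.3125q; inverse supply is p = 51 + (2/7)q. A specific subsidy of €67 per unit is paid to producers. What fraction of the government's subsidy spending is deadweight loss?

Pre-subsidy: 226.875 - 0.3125q = 51 + (2/7)q gives q* = 294 and p* = 135.
With the subsidy, sellers receive ps = pb + 67 for each unit, where pb is the price buyers pay.
On the curves, pb = 226.875 - 0.3125q and ps = 51 + (2/7)q; the wedge ps − pb = 67 gives 51 + (2/7)q − (226.875 - 0.3125q) = 67, so q' = 406.
Then pb = 226.875 − 0.3125·406 = 100 and ps = 51 + (2/7)·406 = 167.
ΔCS = ½(294 + 406)(135 − 100) = 12250; ΔPS = ½(294 + 406)(167 − 135) = 11200.
Government spending = 67 × 406 = 27202.
DWL = ½ × 67 × (406 − 294) = 3752; fraction = 3752 / 27202 = 4/29.

DWL / government spending = 4/29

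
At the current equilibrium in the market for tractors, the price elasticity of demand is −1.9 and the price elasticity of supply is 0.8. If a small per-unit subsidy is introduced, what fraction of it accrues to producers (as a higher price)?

For a small subsidy around the equilibrium, the benefit split depends on the relative slopes, which at a point are proportional to the elasticities.
Buyer share = εs/(εs + |εd|) = 0.8/(0.8 + 1.9) = 8/27; seller share = |εd|/(εs + |εd|) = 19/27.
So producers capture 19/27 of the subsidy.

Producer share = 19/27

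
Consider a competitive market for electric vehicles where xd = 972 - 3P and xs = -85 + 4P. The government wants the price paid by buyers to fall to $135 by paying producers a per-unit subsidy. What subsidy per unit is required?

Required subsidy s = $28 per unit

At a buyer price of 135, quantity demanded is 972 − 3·135 = 567.
Sellers supply 567 only when they receive Ps with -85 + 4·Ps = 567, i.e. Ps = 163.
s = Ps − Pb = 163 − 135 = 28.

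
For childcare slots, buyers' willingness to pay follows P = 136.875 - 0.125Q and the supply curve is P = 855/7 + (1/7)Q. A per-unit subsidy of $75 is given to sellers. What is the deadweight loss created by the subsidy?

Pre-subsidy: 136.875 - 0.125Q = 855/7 + (1/7)Q gives Q* = 55 and P* = 130.
With the subsidy, sellers receive Ps = Pb + 75 for each unit, where Pb is the price buyers pay.
On the curves, Pb = 136.875 - 0.125Q and Ps = 855/7 + (1/7)Q; the wedge Ps − Pb = 75 gives 855/7 + (1/7)Q − (136.875 - 0.125Q) = 75, so Q' = 335.
Then Pb = 136.875 − 0.125·335 = 95 and Ps = 855/7 + (1/7)·335 = 170.
The subsidy expands output by 335 − 55 = 280 past the efficient level; on those units the gap between marginal cost and willingness to pay runs from 0 up to 75.
DWL = ½ × 75 × 280 = 10500.

Deadweight loss = $10500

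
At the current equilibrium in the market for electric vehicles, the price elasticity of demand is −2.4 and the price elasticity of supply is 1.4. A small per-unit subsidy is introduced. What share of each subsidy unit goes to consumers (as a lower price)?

Consumer share = 7/19

For a small subsidy around the equilibrium, the benefit split depends on the relative slopes, which at a point are proportional to the elasticities.
Buyer share = εs/(εs + |εd|) = 1.4/(1.4 + 2.4) = 7/19; seller share = |εd|/(εs + |εd|) = 12/19.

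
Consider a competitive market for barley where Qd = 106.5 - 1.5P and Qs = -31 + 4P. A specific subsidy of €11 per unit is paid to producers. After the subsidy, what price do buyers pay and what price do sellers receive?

Pre-subsidy: 106.5 - 1.5P = -31 + 4P gives P* = 25, Q* = 69.
With the subsidy, sellers receive Ps = Pb + 11 for each unit, where Pb is the price buyers pay.
Supply in terms of Pb becomes Qs = -31 + 4(Pb + 11) = 13 + 4Pb. Setting this equal to demand: 106.5 - 1.5Pb = 13 + 4Pb, so Pb = 17.
Sellers receive Ps = 17 + 11 = 28; Q' = 106.5 − 1.5·17 = 81.

Buyers pay €17; sellers receive €28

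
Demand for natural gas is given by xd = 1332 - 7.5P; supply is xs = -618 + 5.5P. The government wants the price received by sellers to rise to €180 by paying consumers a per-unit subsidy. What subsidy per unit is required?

At a seller price of 180, quantity supplied is -618 + 5.5·180 = 372.
Buyers absorb 372 only when they pay Pb with 1332 − 7.5·Pb = 372, i.e. Pb = 128.
s = Ps − Pb = 180 − 128 = 52.

Required subsidy s = €52 per unit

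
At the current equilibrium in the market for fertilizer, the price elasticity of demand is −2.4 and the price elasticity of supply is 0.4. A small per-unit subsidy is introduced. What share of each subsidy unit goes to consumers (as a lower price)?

Consumer share = 1/7

For a small subsidy around the equilibrium, the benefit split depends on the relative slopes, which at a point are proportional to the elasticities.
Buyer share = εs/(εs + |εd|) = 0.4/(0.4 + 2.4) = 1/7; seller share = |εd|/(εs + |εd|) = 6/7.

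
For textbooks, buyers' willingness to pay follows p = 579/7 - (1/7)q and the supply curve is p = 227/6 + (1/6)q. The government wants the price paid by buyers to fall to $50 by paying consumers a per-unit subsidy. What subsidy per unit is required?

Required subsidy s = $26 per unit

At a buyer price of 50, quantity demanded is 579 − 7·50 = 229.
Sellers supply 229 only when they receive ps = 227/6 + (1/6)·229 = 76.
s = ps − pb = 76 − 50 = 26.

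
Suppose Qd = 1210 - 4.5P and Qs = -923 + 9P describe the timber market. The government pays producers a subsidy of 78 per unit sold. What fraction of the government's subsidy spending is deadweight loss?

DWL / government spending = 117/733

Pre-subsidy: 1210 - 4.5P = -923 + 9P gives P* = 158, Q* = 499.
With the subsidy, sellers receive Ps = Pb + 78 for each unit, where Pb is the price buyers pay.
Supply in terms of Pb becomes Qs = -923 + 9(Pb + 78) = -221 + 9Pb. Setting this equal to demand: 1210 - 4.5Pb = -221 + 9Pb, so Pb = 106.
Sellers receive Ps = 106 + 78 = 184; Q' = 1210 − 4.5·106 = 733.
ΔCS = ½(499 + 733)(158 − 106) = 32032; ΔPS = ½(499 + 733)(184 − 158) = 16016.
Government spending = 78 × 733 = 57174.
DWL = ½ × 78 × (733 − 499) = 9126; fraction = 9126 / 57174 = 117/733.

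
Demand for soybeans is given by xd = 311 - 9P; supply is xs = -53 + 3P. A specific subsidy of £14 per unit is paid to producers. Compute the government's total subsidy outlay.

Government cost = £973

Pre-subsidy: 311 - 9P = -53 + 3P gives P* = 91/3, x* = 38.
With the subsidy, sellers receive Ps = Pb + 14 for each unit, where Pb is the price buyers pay.
Supply in terms of Pb becomes xs = -53 + 3(Pb + 14) = -11 + 3Pb. Setting this equal to demand: 311 - 9Pb = -11 + 3Pb, so Pb = 161/6.
Sellers receive Ps = 161/6 + 14 = 245/6; x' = 311 − 9·(161/6) = 69.5.
Government outlay = subsidy × quantity = 14 × 69.5 = 973.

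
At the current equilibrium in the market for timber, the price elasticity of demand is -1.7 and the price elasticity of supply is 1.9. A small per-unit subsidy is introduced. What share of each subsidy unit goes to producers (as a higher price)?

Producer share = 17/36

For a small subsidy around the equilibrium, the benefit split depends on the relative slopes, which at a point are proportional to the elasticities.
Buyer share = εs/(εs + |εd|) = 1.9/(1.9 + 1.7) = 19/36; seller share = |εd|/(εs + |εd|) = 17/36.
So producers capture 17/36 of the subsidy.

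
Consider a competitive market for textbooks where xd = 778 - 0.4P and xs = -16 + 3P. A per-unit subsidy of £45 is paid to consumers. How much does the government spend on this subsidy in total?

Government cost = 535860/17

Pre-subsidy: 778 - 0.4P = -16 + 3P gives P* = 3970/17, x* = 11638/17.
With the rebate, buyers effectively pay Pb = Ps − 45, where Ps is the price sellers receive.
Demand in terms of Ps becomes xd = 778 − 0.4(Ps − 45) = 796 - 0.4Ps. Setting this equal to supply: 796 - 0.4Ps = -16 + 3Ps, so Ps = 4060/17.
Buyers pay Pb = 4060/17 − 45 = 3295/17; x' = -16 + 3·(4060/17) = 11908/17.
Government outlay = subsidy × quantity = 45 × 11908/17 = 535860/17.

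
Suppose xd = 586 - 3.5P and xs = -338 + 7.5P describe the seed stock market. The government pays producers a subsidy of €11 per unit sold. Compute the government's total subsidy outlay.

Government cost = €3500.75

Pre-subsidy: 586 - 3.5P = -338 + 7.5P gives P* = 84, x* = 292.
With the subsidy, sellers receive Ps = Pb + 11 for each unit, where Pb is the price buyers pay.
Supply in terms of Pb becomes xs = -338 + 7.5(Pb + 11) = -255.5 + 7.5Pb. Setting this equal to demand: 586 - 3.5Pb = -255.5 + 7.5Pb, so Pb = 76.5.
Sellers receive Ps = 76.5 + 11 = 87.5; x' = 586 − 3.5·76.5 = 318.25.
Government outlay = subsidy × quantity = 11 × 318.25 = 3500.75.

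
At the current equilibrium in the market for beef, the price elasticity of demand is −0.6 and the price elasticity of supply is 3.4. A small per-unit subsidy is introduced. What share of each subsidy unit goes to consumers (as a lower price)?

Consumer share = 0.85

For a small subsidy around the equilibrium, the benefit split depends on the relative slopes, which at a point are proportional to the elasticities.
Buyer share = εs/(εs + |εd|) = 3.4/(3.4 + 0.6) = 0.85; seller share = |εd|/(εs + |εd|) = 0.15.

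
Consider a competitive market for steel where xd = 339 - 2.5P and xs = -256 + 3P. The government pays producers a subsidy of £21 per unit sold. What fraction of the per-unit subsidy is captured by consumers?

Consumer share = 6/11

Pre-subsidy: 339 - 2.5P = -256 + 3P gives P* = 1190/11, x* = 754/11.
With the subsidy, sellers receive Ps = Pb + 21 for each unit, where Pb is the price buyers pay.
Supply in terms of Pb becomes xs = -256 + 3(Pb + 21) = -193 + 3Pb. Setting this equal to demand: 339 - 2.5Pb = -193 + 3Pb, so Pb = 1064/11.
Sellers receive Ps = 1064/11 + 21 = 1295/11; x' = 339 − 2.5·(1064/11) = 1069/11.
Buyers' price falls by P* − Pb = 1190/11 − 1064/11 = 126/11; sellers' price rises by Ps − P* = 1295/11 − 1190/11 = 105/11.
So consumers capture (126/11)/21 = 6/11 of each unit of subsidy.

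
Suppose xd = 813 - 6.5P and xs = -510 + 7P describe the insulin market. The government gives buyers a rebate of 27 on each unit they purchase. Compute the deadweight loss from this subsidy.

Deadweight loss = 1228.5

Pre-subsidy: 813 - 6.5P = -510 + 7P gives P* = 98, x* = 176.
With the rebate, buyers effectively pay Pb = Ps − 27, where Ps is the price sellers receive.
Demand in terms of Ps becomes xd = 813 − 6.5(Ps − 27) = 988.5 - 6.5Ps. Setting this equal to supply: 988.5 - 6.5Ps = -510 + 7Ps, so Ps = 111.
Buyers pay Pb = 111 − 27 = 84; x' = -510 + 7·111 = 267.
The subsidy expands output by 267 − 176 = 91 past the efficient level; on those units the gap between marginal cost and willingness to pay runs from 0 up to 27.
DWL = ½ × 27 × 91 = 1228.5.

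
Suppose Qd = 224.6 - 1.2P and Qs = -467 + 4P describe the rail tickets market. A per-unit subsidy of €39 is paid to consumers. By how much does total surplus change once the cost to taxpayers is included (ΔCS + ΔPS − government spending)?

Net change in total surplus = -€702

Pre-subsidy: 224.6 - 1.2P = -467 + 4P gives P* = 133, Q* = 65.
With the rebate, buyers effectively pay Pb = Ps − 39, where Ps is the price sellers receive.
Demand in terms of Ps becomes Qd = 224.6 − 1.2(Ps − 39) = 271.4 - 1.2Ps. Setting this equal to supply: 271.4 - 1.2Ps = -467 + 4Ps, so Ps = 142.
Buyers pay Pb = 142 − 39 = 103; Q' = -467 + 4·142 = 101.
ΔCS = ½(65 + 101)(133 − 103) = 2490; ΔPS = ½(65 + 101)(142 − 133) = 747.
Government spending = 39 × 101 = 3939.
Net change = 2490 + 747 − 3939 = -702. The loss equals the DWL triangle ½·39·36.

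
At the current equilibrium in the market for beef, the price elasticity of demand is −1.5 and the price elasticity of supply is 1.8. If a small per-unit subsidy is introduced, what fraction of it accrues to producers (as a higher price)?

For a small subsidy around the equilibrium, the benefit split depends on the relative slopes, which at a point are proportional to the elasticities.
Buyer share = εs/(εs + |εd|) = 1.8/(1.8 + 1.5) = 6/11; seller share = |εd|/(εs + |εd|) = 5/11.
So producers capture 5/11 of the subsidy.

Producer share = 5/11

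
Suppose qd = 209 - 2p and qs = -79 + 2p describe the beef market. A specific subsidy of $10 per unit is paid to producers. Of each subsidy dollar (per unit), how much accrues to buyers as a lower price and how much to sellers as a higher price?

Buyers gain $5 per unit; sellers gain $5 per unit

Pre-subsidy: 209 - 2p = -79 + 2p gives p* = 72, q* = 65.
With the subsidy, sellers receive ps = pb + 10 for each unit, where pb is the price buyers pay.
Supply in terms of pb becomes qs = -79 + 2(pb + 10) = -59 + 2pb. Setting this equal to demand: 209 - 2pb = -59 + 2pb, so pb = 67.
Sellers receive ps = 67 + 10 = 77; q' = 209 − 2·67 = 75.
Buyers' price falls by p* − pb = 72 − 67 = 5; sellers' price rises by ps − p* = 77 − 72 = 5.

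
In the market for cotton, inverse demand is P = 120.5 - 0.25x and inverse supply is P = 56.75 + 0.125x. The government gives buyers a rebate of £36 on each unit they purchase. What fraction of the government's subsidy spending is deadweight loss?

DWL / government spending = 24/133

Pre-subsidy: 120.5 - 0.25x = 56.75 + 0.125x gives x* = 170 and P* = 78.
With the rebate, buyers effectively pay Pb = Ps − 36, where Ps is the price sellers receive.
On the curves, Pb = 120.5 - 0.25x and Ps = 56.75 + 0.125x; the wedge Ps − Pb = 36 gives 56.75 + 0.125x − (120.5 - 0.25x) = 36, so x' = 266.
Then Pb = 120.5 − 0.25·266 = 54 and Ps = 56.75 + 0.125·266 = 90.
ΔCS = ½(170 + 266)(78 − 54) = 5232; ΔPS = ½(170 + 266)(90 − 78) = 2616.
Government spending = 36 × 266 = 9576.
DWL = ½ × 36 × (266 − 170) = 1728; fraction = 1728 / 9576 = 24/133.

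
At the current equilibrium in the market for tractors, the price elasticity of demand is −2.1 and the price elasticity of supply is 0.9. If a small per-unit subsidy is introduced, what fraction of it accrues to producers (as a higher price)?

For a small subsidy around the equilibrium, the benefit split depends on the relative slopes, which at a point are proportional to the elasticities.
Buyer share = εs/(εs + |εd|) = 0.9/(0.9 + 2.1) = 0.3; seller share = |εd|/(εs + |εd|) = 0.7.
So producers capture 0.7 of the subsidy.

Producer share = 0.7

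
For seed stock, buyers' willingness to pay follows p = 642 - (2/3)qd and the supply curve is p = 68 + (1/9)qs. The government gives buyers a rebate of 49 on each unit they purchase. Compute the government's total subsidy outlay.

Pre-subsidy: 642 - (2/3)q = 68 + (1/9)q gives q* = 738 and p* = 150.
With the rebate, buyers effectively pay pb = ps − 49, where ps is the price sellers receive.
On the curves, pb = 642 - (2/3)q and ps = 68 + (1/9)q; the wedge ps − pb = 49 gives 68 + (1/9)q − (642 - (2/3)q) = 49, so q' = 801.
Then pb = 642 − (2/3)·801 = 108 and ps = 68 + (1/9)·801 = 157.
Government outlay = subsidy × quantity = 49 × 801 = 39249.

Government cost = 39249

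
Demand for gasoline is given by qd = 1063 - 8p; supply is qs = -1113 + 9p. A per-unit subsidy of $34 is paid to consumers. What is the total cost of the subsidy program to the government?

Government cost = $6222

Pre-subsidy: 1063 - 8p = -1113 + 9p gives p* = 128, q* = 39.
With the rebate, buyers effectively pay pb = ps − 34, where ps is the price sellers receive.
Demand in terms of ps becomes qd = 1063 − 8(ps − 34) = 1335 - 8ps. Setting this equal to supply: 1335 - 8ps = -1113 + 9ps, so ps = 144.
Buyers pay pb = 144 − 34 = 110; q' = -1113 + 9·144 = 183.
Government outlay = subsidy × quantity = 34 × 183 = 6222.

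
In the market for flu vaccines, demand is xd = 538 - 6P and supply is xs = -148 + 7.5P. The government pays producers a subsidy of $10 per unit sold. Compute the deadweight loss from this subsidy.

Deadweight loss = 500/3

Pre-subsidy: 538 - 6P = -148 + 7.5P gives P* = 1372/27, x* = 2098/9.
With the subsidy, sellers receive Ps = Pb + 10 for each unit, where Pb is the price buyers pay.
Supply in terms of Pb becomes xs = -148 + 7.5(Pb + 10) = -73 + 7.5Pb. Setting this equal to demand: 538 - 6Pb = -73 + 7.5Pb, so Pb = 1222/27.
Sellers receive Ps = 1222/27 + 10 = 1492/27; x' = 538 − 6·(1222/27) = 2398/9.
The subsidy expands output by 2398/9 − 2098/9 = 100/3 past the efficient level; on those units the gap between marginal cost and willingness to pay runs from 0 up to 10.
DWL = ½ × 10 × 100/3 = 500/3.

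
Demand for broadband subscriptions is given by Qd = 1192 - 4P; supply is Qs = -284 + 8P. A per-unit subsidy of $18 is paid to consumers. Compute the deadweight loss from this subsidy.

Pre-subsidy: 1192 - 4P = -284 + 8P gives P* = 123, Q* = 700.
With the rebate, buyers effectively pay Pb = Ps − 18, where Ps is the price sellers receive.
Demand in terms of Ps becomes Qd = 1192 − 4(Ps − 18) = 1264 - 4Ps. Setting this equal to supply: 1264 - 4Ps = -284 + 8Ps, so Ps = 129.
Buyers pay Pb = 129 − 18 = 111; Q' = -284 + 8·129 = 748.
The subsidy expands output by 748 − 700 = 48 past the efficient level; on those units the gap between marginal cost and willingness to pay runs from 0 up to 18.
DWL = ½ × 18 × 48 = 432.

Deadweight loss = $432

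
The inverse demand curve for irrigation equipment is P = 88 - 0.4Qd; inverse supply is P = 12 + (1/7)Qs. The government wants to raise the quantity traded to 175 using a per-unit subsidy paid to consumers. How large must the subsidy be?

At Q = 175, from the demand curve buyers pay Pb = 88 − 0.4·175 = 18; from the supply curve sellers need Ps = 12 + (1/7)·175 = 37.
The subsidy must fill the gap: s = Ps − Pb = 37 − 18 = 19.

Required subsidy s = 19 per unit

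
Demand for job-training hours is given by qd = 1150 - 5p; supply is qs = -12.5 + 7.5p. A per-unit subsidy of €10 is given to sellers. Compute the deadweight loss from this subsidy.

Deadweight loss = €150

Pre-subsidy: 1150 - 5p = -12.5 + 7.5p gives p* = 93, q* = 685.
With the subsidy, sellers receive ps = pb + 10 for each unit, where pb is the price buyers pay.
Supply in terms of pb becomes qs = -12.5 + 7.5(pb + 10) = 62.5 + 7.5pb. Setting this equal to demand: 1150 - 5pb = 62.5 + 7.5pb, so pb = 87.
Sellers receive ps = 87 + 10 = 97; q' = 1150 − 5·87 = 715.
The subsidy expands output by 715 − 685 = 30 past the efficient level; on those units the gap between marginal cost and willingness to pay runs from 0 up to 10.
DWL = ½ × 10 × 30 = 150.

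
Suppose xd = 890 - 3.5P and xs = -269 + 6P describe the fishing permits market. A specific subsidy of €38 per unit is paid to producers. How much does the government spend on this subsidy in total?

Pre-subsidy: 890 - 3.5P = -269 + 6P gives P* = 122, x* = 463.
With the subsidy, sellers receive Ps = Pb + 38 for each unit, where Pb is the price buyers pay.
Supply in terms of Pb becomes xs = -269 + 6(Pb + 38) = -41 + 6Pb. Setting this equal to demand: 890 - 3.5Pb = -41 + 6Pb, so Pb = 98.
Sellers receive Ps = 98 + 38 = 136; x' = 890 − 3.5·98 = 547.
Government outlay = subsidy × quantity = 38 × 547 = 20786.

Government cost = €20786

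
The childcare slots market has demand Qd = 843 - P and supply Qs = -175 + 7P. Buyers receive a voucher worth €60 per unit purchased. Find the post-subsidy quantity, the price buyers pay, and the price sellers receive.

Q' = 768.25; buyers pay €74.75; sellers receive €134.75

Pre-subsidy: 843 - P = -175 + 7P gives P* = 127.25, Q* = 715.75.
With the rebate, buyers effectively pay Pb = Ps − 60, where Ps is the price sellers receive.
Demand in terms of Ps becomes Qd = 843 − 1(Ps − 60) = 903 - Ps. Setting this equal to supply: 903 - Ps = -175 + 7Ps, so Ps = 134.75.
Buyers pay Pb = 134.75 − 60 = 74.75; Q' = -175 + 7·134.75 = 768.25.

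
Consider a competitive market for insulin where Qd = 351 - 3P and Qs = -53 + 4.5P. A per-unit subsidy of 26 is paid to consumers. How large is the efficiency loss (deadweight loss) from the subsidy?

Deadweight loss = 608.4

Pre-subsidy: 351 - 3P = -53 + 4.5P gives P* = 808/15, Q* = 189.4.
With the rebate, buyers effectively pay Pb = Ps − 26, where Ps is the price sellers receive.
Demand in terms of Ps becomes Qd = 351 − 3(Ps − 26) = 429 - 3Ps. Setting this equal to supply: 429 - 3Ps = -53 + 4.5Ps, so Ps = 964/15.
Buyers pay Pb = 964/15 − 26 = 574/15; Q' = -53 + 4.5·(964/15) = 236.2.
The subsidy expands output by 236.2 − 189.4 = 46.8 past the efficient level; on those units the gap between marginal cost and willingness to pay runs from 0 up to 26.
DWL = ½ × 26 × 46.8 = 608.4.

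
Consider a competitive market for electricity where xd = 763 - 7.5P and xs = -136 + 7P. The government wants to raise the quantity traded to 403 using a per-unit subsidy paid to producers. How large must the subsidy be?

Required subsidy s = 29 per unit

At x = 403, invert demand for the buyer price: Pb = (763 − 403)/7.5 = 48; invert supply for the seller price: Ps = (403 − (-136))/7 = 77.
The subsidy must fill the gap: s = Ps − Pb = 77 − 48 = 29.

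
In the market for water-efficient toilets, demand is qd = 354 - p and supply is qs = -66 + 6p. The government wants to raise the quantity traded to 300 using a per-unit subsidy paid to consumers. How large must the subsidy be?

At q = 300, invert demand for the buyer price: pb = (354 − 300)/1 = 54; invert supply for the seller price: ps = (300 − (-66))/6 = 61.
The subsidy must fill the gap: s = ps − pb = 61 − 54 = 7.

Required subsidy s = 7 per unit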